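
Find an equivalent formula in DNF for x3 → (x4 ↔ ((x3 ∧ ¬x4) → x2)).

x3 → (x4 ↔ ((x3 ∧ ¬x4) → x2))
≡ ¬x3 ∨ (x4 ↔ ((x3 ∧ ¬x4) → x2))   — eliminate →
≡ ¬x3 ∨ ((x4 → ((x3 ∧ ¬x4) → x2)) ∧ (((x3 ∧ ¬x4) → x2) → x4))   — eliminate ↔
≡ ¬x3 ∨ ((¬x4 ∨ ((x3 ∧ ¬x4) → x2)) ∧ (((x3 ∧ ¬x4) → x2) → x4))   — eliminate →
≡ ¬x3 ∨ ((¬x4 ∨ ¬(x3 ∧ ¬x4) ∨ x2) ∧ (((x3 ∧ ¬x4) → x2) → x4))   — eliminate →
≡ ¬x3 ∨ ((¬x4 ∨ ¬(x3 ∧ ¬x4) ∨ x2) ∧ (¬((x3 ∧ ¬x4) → x2) ∨ x4))   — eliminate →
≡ ¬x3 ∨ ((¬x4 ∨ ¬(x3 ∧ ¬x4) ∨ x2) ∧ (¬(¬(x3 ∧ ¬x4) ∨ x2) ∨ x4))   — eliminate →
≡ ¬x3 ∨ ((¬x4 ∨ ¬x3 ∨ ¬¬x4 ∨ x2) ∧ (¬(¬(x3 ∧ ¬x4) ∨ x2) ∨ x4))   — De Morgan
≡ ¬x3 ∨ ((¬x4 ∨ ¬x3 ∨ x4 ∨ x2) ∧ (¬(¬(x3 ∧ ¬x4) ∨ x2) ∨ x4))   — double negation
≡ ¬x3 ∨ ((¬x4 ∨ ¬x3 ∨ x4 ∨ x2) ∧ ((¬¬(x3 ∧ ¬x4) ∧ ¬x2) ∨ x4))   — De Morgan
≡ ¬x3 ∨ ((¬x4 ∨ ¬x3 ∨ x4 ∨ x2) ∧ ((x3 ∧ ¬x4 ∧ ¬x2) ∨ x4))   — double negation
≡ ¬x3 ∨ (¬x4 ∧ x3 ∧ ¬x4 ∧ ¬x2) ∨ (¬x4 ∧ x4) ∨ (¬x3 ∧ x3 ∧ ¬x4 ∧ ¬x2) ∨ (¬x3 ∧ x4) ∨ (x4 ∧ x3 ∧ ¬x4 ∧ ¬x2) ∨ (x4 ∧ x4) ∨ (x2 ∧ x3 ∧ ¬x4 ∧ ¬x2) ∨ (x2 ∧ x4)   — distribute ∧ over ∨
≡ ¬x3 ∨ (¬x4 ∧ x3 ∧ ¬x2) ∨ x4   — simplify

¬x3 ∨ (¬x4 ∧ x3 ∧ ¬x2) ∨ x4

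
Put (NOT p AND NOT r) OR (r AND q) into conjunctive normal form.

(NOT p AND NOT r) OR (r AND q)
≡ (NOT p OR r) AND (NOT p OR q) AND (NOT r OR r) AND (NOT r OR q)   [distribute OR over AND]
≡ (NOT p OR r) AND (NOT p OR q) AND (NOT r OR q)   [simplify]

(NOT p OR r) AND (NOT p OR q) AND (NOT r OR q)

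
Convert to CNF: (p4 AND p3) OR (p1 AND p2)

(p4 OR p1) AND (p4 OR p2) AND (p3 OR p1) AND (p3 OR p2)

(p4 AND p3) OR (p1 AND p2)
= (p4 OR p1) AND (p4 OR p2) AND (p3 OR p1) AND (p3 OR p2)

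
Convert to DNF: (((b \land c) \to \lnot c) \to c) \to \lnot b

\lnot c \lor \lnot b

(((b \land c) \to \lnot c) \to c) \to \lnot b
⇔ \lnot (((b \land c) \to \lnot c) \to c) \lor \lnot b   (eliminate \to)
⇔ \lnot (\lnot ((b \land c) \to \lnot c) \lor c) \lor \lnot b   (eliminate \to)
⇔ \lnot (\lnot (\lnot (b \land c) \lor \lnot c) \lor c) \lor \lnot b   (eliminate \to)
⇔ (\lnot \lnot (\lnot (b \land c) \lor \lnot c) \land \lnot c) \lor \lnot b   (De Morgan)
⇔ ((\lnot (b \land c) \lor \lnot c) \land \lnot c) \lor \lnot b   (double negation)
⇔ ((\lnot b \lor \lnot c \lor \lnot c) \land \lnot c) \lor \lnot b   (De Morgan)
⇔ (\lnot b \land \lnot c) \lor (\lnot c \land \lnot c) \lor (\lnot c \land \lnot c) \lor \lnot b   (distribute \land over \lor)
⇔ \lnot c \lor \lnot b   (simplify)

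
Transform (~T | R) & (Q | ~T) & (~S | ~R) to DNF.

(~T & ~S) | (~T & ~R) | (R & Q & ~S)

(~T | R) & (Q | ~T) & (~S | ~R)
≡ (~T & Q & ~S) | (~T & Q & ~R) | (~T & ~T & ~S) | (~T & ~T & ~R) | (R & Q & ~S) | (R & Q & ~R) | (R & ~T & ~S) | (R & ~T & ~R)   [distribute & over |]
≡ (~T & ~S) | (~T & ~R) | (R & Q & ~S)   [simplify]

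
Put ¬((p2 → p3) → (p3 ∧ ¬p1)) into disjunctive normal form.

¬((p2 → p3) → (p3 ∧ ¬p1))
= ¬(¬(p2 → p3) ∨ (p3 ∧ ¬p1))   [eliminate →]
= ¬(¬(¬p2 ∨ p3) ∨ (p3 ∧ ¬p1))   [eliminate →]
= ¬¬(¬p2 ∨ p3) ∧ ¬(p3 ∧ ¬p1)   [De Morgan]
= (¬p2 ∨ p3) ∧ ¬(p3 ∧ ¬p1)   [double negation]
= (¬p2 ∨ p3) ∧ (¬p3 ∨ ¬¬p1)   [De Morgan]
= (¬p2 ∨ p3) ∧ (¬p3 ∨ p1)   [double negation]
= (¬p2 ∧ ¬p3) ∨ (¬p2 ∧ p1) ∨ (p3 ∧ ¬p3) ∨ (p3 ∧ p1)   [distribute ∧ over ∨]
= (¬p2 ∧ ¬p3) ∨ (¬p2 ∧ p1) ∨ (p3 ∧ p1)   [simplify]

(¬p2 ∧ ¬p3) ∨ (¬p2 ∧ p1) ∨ (p3 ∧ p1)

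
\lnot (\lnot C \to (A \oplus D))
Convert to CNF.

\lnot (\lnot C \to (A \oplus D))
≡ \lnot (\lnot \lnot C \lor (A \oplus D))   [eliminate \to]
≡ \lnot (\lnot \lnot C \lor ((A \lor D) \land \lnot (A \land D)))   [expand \oplus]
≡ \lnot \lnot \lnot C \land \lnot ((A \lor D) \land \lnot (A \land D))   [De Morgan]
≡ \lnot C \land \lnot ((A \lor D) \land \lnot (A \land D))   [double negation]
≡ \lnot C \land (\lnot (A \lor D) \lor \lnot \lnot (A \land D))   [De Morgan]
≡ \lnot C \land ((\lnot A \land \lnot D) \lor \lnot \lnot (A \land D))   [De Morgan]
≡ \lnot C \land ((\lnot A \land \lnot D) \lor (A \land D))   [double negation]
≡ \lnot C \land (\lnot A \lor A) \land (\lnot A \lor D) \land (\lnot D \lor A) \land (\lnot D \lor D)   [distribute \lor over \land]
≡ \lnot C \land (\lnot A \lor D) \land (\lnot D \lor A)   [simplify]

\lnot C \land (\lnot A \lor D) \land (\lnot D \lor A)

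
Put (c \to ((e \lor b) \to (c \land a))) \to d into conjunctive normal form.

(c \lor d) \land (e \lor b \lor d) \land (\lnot c \lor \lnot a \lor d)

(c \to ((e \lor b) \to (c \land a))) \to d
≡ \lnot (c \to ((e \lor b) \to (c \land a))) \lor d
≡ \lnot (\lnot c \lor ((e \lor b) \to (c \land a))) \lor d
≡ \lnot (\lnot c \lor \lnot (e \lor b) \lor (c \land a)) \lor d
≡ (\lnot \lnot c \land \lnot \lnot (e \lor b) \land \lnot (c \land a)) \lor d
≡ (c \land \lnot \lnot (e \lor b) \land \lnot (c \land a)) \lor d
≡ (c \land (e \lor b) \land \lnot (c \land a)) \lor d
≡ (c \land (e \lor b) \land (\lnot c \lor \lnot a)) \lor d
≡ (c \lor d) \land (e \lor b \lor d) \land (\lnot c \lor \lnot a \lor d)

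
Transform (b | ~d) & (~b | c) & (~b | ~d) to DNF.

(b | ~d) & (~b | c) & (~b | ~d)
= (b & ~b & ~b) | (b & ~b & ~d) | (b & c & ~b) | (b & c & ~d) | (~d & ~b & ~b) | (~d & ~b & ~d) | (~d & c & ~b) | (~d & c & ~d)   (distribute & over |)
= (~d & ~b) | (~d & c)   (simplify)

(~d & ~b) | (~d & c)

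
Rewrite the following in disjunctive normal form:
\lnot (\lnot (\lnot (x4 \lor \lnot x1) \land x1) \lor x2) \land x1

\lnot (\lnot (\lnot (x4 \lor \lnot x1) \land x1) \lor x2) \land x1
≡ \lnot \lnot (\lnot (x4 \lor \lnot x1) \land x1) \land \lnot x2 \land x1   [De Morgan]
≡ \lnot (x4 \lor \lnot x1) \land x1 \land \lnot x2 \land x1   [double negation]
≡ \lnot x4 \land \lnot \lnot x1 \land x1 \land \lnot x2 \land x1   [De Morgan]
≡ \lnot x4 \land x1 \land x1 \land \lnot x2 \land x1   [double negation]
≡ \lnot x4 \land x1 \land \lnot x2   [simplify]

\lnot x4 \land x1 \land \lnot x2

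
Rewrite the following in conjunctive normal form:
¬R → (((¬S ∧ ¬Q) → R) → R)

(R ∨ ¬S) ∧ (R ∨ ¬Q)

¬R → (((¬S ∧ ¬Q) → R) → R)
≡ ¬¬R ∨ (((¬S ∧ ¬Q) → R) → R)   [eliminate →]
≡ ¬¬R ∨ ¬((¬S ∧ ¬Q) → R) ∨ R   [eliminate →]
≡ ¬¬R ∨ ¬(¬(¬S ∧ ¬Q) ∨ R) ∨ R   [eliminate →]
≡ R ∨ ¬(¬(¬S ∧ ¬Q) ∨ R) ∨ R   [double negation]
≡ R ∨ (¬¬(¬S ∧ ¬Q) ∧ ¬R) ∨ R   [De Morgan]
≡ R ∨ (¬S ∧ ¬Q ∧ ¬R) ∨ R   [double negation]
≡ (R ∨ ¬S ∨ R) ∧ (R ∨ ¬Q ∨ R) ∧ (R ∨ ¬R ∨ R)   [distribute ∨ over ∧]
≡ (R ∨ ¬S) ∧ (R ∨ ¬Q)   [simplify]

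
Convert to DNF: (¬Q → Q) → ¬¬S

¬Q ∨ S

(¬Q → Q) → ¬¬S
≡ ¬(¬Q → Q) ∨ ¬¬S   [eliminate →]
≡ ¬(¬¬Q ∨ Q) ∨ ¬¬S   [eliminate →]
≡ (¬¬¬Q ∧ ¬Q) ∨ ¬¬S   [De Morgan]
≡ (¬Q ∧ ¬Q) ∨ ¬¬S   [double negation]
≡ (¬Q ∧ ¬Q) ∨ S   [double negation]
≡ ¬Q ∨ S   [simplify]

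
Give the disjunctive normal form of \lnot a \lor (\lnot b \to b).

\lnot a \lor (\lnot b \to b)
≡ \lnot a \lor \lnot \lnot b \lor b   [eliminate \to]
≡ \lnot a \lor b \lor b   [double negation]
≡ \lnot a \lor b   [simplify]

\lnot a \lor b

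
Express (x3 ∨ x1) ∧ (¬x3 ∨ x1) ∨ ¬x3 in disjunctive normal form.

x1 ∨ ¬x3

(x3 ∨ x1) ∧ (¬x3 ∨ x1) ∨ ¬x3
≡ x3 ∧ ¬x3 ∨ x3 ∧ x1 ∨ x1 ∧ ¬x3 ∨ x1 ∧ x1 ∨ ¬x3   [distribute ∧ over ∨]
≡ x1 ∨ ¬x3   [simplify]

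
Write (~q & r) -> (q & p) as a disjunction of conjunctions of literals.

q | ~r

(~q & r) -> (q & p)
≡ ~(~q & r) | (q & p)   (eliminate ->)
≡ ~~q | ~r | (q & p)   (De Morgan)
≡ q | ~r | (q & p)   (double negation)
≡ q | ~r   (simplify)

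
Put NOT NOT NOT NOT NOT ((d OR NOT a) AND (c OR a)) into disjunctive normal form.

NOT NOT NOT NOT NOT ((d OR NOT a) AND (c OR a))
≡ NOT NOT NOT ((d OR NOT a) AND (c OR a))   [double negation]
≡ NOT ((d OR NOT a) AND (c OR a))   [double negation]
≡ NOT (d OR NOT a) OR NOT (c OR a)   [De Morgan]
≡ (NOT d AND NOT NOT a) OR NOT (c OR a)   [De Morgan]
≡ (NOT d AND a) OR NOT (c OR a)   [double negation]
≡ (NOT d AND a) OR (NOT c AND NOT a)   [De Morgan]

(NOT d AND a) OR (NOT c AND NOT a)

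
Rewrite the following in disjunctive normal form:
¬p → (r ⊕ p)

p ∨ (r ∧ ¬p)

¬p → (r ⊕ p)
= ¬¬p ∨ (r ⊕ p)   (eliminate →)
= ¬¬p ∨ (r ∧ ¬p) ∨ (¬r ∧ p)   (expand ⊕)
= p ∨ (r ∧ ¬p) ∨ (¬r ∧ p)   (double negation)
= p ∨ (r ∧ ¬p)   (simplify)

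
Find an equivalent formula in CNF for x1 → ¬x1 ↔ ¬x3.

(x1 ∨ ¬x3) ∧ (x3 ∨ ¬x1)

x1 → ¬x1 ↔ ¬x3
⇔ ((x1 → ¬x1) → ¬x3) ∧ (¬x3 → (x1 → ¬x1))
⇔ (¬(x1 → ¬x1) ∨ ¬x3) ∧ (¬x3 → (x1 → ¬x1))
⇔ (¬(¬x1 ∨ ¬x1) ∨ ¬x3) ∧ (¬x3 → (x1 → ¬x1))
⇔ (¬(¬x1 ∨ ¬x1) ∨ ¬x3) ∧ (¬¬x3 ∨ (x1 → ¬x1))
⇔ (¬(¬x1 ∨ ¬x1) ∨ ¬x3) ∧ (¬¬x3 ∨ ¬x1 ∨ ¬x1)
⇔ (¬¬x1 ∧ ¬¬x1 ∨ ¬x3) ∧ (¬¬x3 ∨ ¬x1 ∨ ¬x1)
⇔ (x1 ∧ ¬¬x1 ∨ ¬x3) ∧ (¬¬x3 ∨ ¬x1 ∨ ¬x1)
⇔ (x1 ∧ x1 ∨ ¬x3) ∧ (¬¬x3 ∨ ¬x1 ∨ ¬x1)
⇔ (x1 ∧ x1 ∨ ¬x3) ∧ (x3 ∨ ¬x1 ∨ ¬x1)
⇔ (x1 ∨ ¬x3) ∧ (x1 ∨ ¬x3) ∧ (x3 ∨ ¬x1 ∨ ¬x1)
⇔ (x1 ∨ ¬x3) ∧ (x3 ∨ ¬x1)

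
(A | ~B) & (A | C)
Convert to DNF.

(A | ~B) & (A | C)
⇔ (A & A) | (A & C) | (~B & A) | (~B & C)   [distribute & over |]
⇔ A | (~B & C)   [simplify]

A | (~B & C)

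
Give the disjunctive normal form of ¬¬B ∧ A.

B ∧ A

¬¬B ∧ A
≡ B ∧ A   (double negation)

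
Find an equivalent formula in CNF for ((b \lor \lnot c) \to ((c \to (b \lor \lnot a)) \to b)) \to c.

\lnot b \lor c

((b \lor \lnot c) \to ((c \to (b \lor \lnot a)) \to b)) \to c
⇔ \lnot ((b \lor \lnot c) \to ((c \to (b \lor \lnot a)) \to b)) \lor c   [eliminate \to]
⇔ \lnot (\lnot (b \lor \lnot c) \lor ((c \to (b \lor \lnot a)) \to b)) \lor c   [eliminate \to]
⇔ \lnot (\lnot (b \lor \lnot c) \lor \lnot (c \to (b \lor \lnot a)) \lor b) \lor c   [eliminate \to]
⇔ \lnot (\lnot (b \lor \lnot c) \lor \lnot (\lnot c \lor b \lor \lnot a) \lor b) \lor c   [eliminate \to]
⇔ (\lnot \lnot (b \lor \lnot c) \land \lnot \lnot (\lnot c \lor b \lor \lnot a) \land \lnot b) \lor c   [De Morgan]
⇔ ((b \lor \lnot c) \land \lnot \lnot (\lnot c \lor b \lor \lnot a) \land \lnot b) \lor c   [double negation]
⇔ ((b \lor \lnot c) \land (\lnot c \lor b \lor \lnot a) \land \lnot b) \lor c   [double negation]
⇔ (b \lor \lnot c \lor c) \land (\lnot c \lor b \lor \lnot a \lor c) \land (\lnot b \lor c)   [distribute \lor over \land]
⇔ \lnot b \lor c   [simplify]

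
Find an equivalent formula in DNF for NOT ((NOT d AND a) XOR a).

NOT ((NOT d AND a) XOR a)
≡ NOT ((NOT d AND a AND NOT a) OR (NOT (NOT d AND a) AND a))   — expand XOR
≡ NOT (NOT d AND a AND NOT a) AND NOT (NOT (NOT d AND a) AND a)   — De Morgan
≡ (NOT NOT d OR NOT a OR NOT NOT a) AND NOT (NOT (NOT d AND a) AND a)   — De Morgan
≡ (d OR NOT a OR NOT NOT a) AND NOT (NOT (NOT d AND a) AND a)   — double negation
≡ (d OR NOT a OR a) AND NOT (NOT (NOT d AND a) AND a)   — double negation
≡ (d OR NOT a OR a) AND (NOT NOT (NOT d AND a) OR NOT a)   — De Morgan
≡ (d OR NOT a OR a) AND ((NOT d AND a) OR NOT a)   — double negation
≡ (d AND NOT d AND a) OR (d AND NOT a) OR (NOT a AND NOT d AND a) OR (NOT a AND NOT a) OR (a AND NOT d AND a) OR (a AND NOT a)   — distribute AND over OR
≡ NOT a OR (a AND NOT d)   — simplify

NOT a OR (a AND NOT d)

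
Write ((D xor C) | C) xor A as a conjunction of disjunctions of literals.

(D | C | A) & (~D | C | ~A) & (~C | ~A)

((D xor C) | C) xor A
≡ ((D xor C) | C | A) & ~(((D xor C) | C) & A)   [expand xor]
≡ (((D | C) & ~(D & C)) | C | A) & ~(((D xor C) | C) & A)   [expand xor]
≡ (((D | C) & ~(D & C)) | C | A) & ~((((D | C) & ~(D & C)) | C) & A)   [expand xor]
≡ (((D | C) & (~D | ~C)) | C | A) & ~((((D | C) & ~(D & C)) | C) & A)   [De Morgan]
≡ (((D | C) & (~D | ~C)) | C | A) & (~(((D | C) & ~(D & C)) | C) | ~A)   [De Morgan]
≡ (((D | C) & (~D | ~C)) | C | A) & ((~((D | C) & ~(D & C)) & ~C) | ~A)   [De Morgan]
≡ (((D | C) & (~D | ~C)) | C | A) & (((~(D | C) | ~~(D & C)) & ~C) | ~A)   [De Morgan]
≡ (((D | C) & (~D | ~C)) | C | A) & ((((~D & ~C) | ~~(D & C)) & ~C) | ~A)   [De Morgan]
≡ (((D | C) & (~D | ~C)) | C | A) & ((((~D & ~C) | (D & C)) & ~C) | ~A)   [double negation]
≡ (D | C | C | A) & (~D | ~C | C | A) & (~D | D | ~A) & (~D | C | ~A) & (~C | D | ~A) & (~C | C | ~A) & (~C | ~A)   [distribute | over &]
≡ (D | C | A) & (~D | C | ~A) & (~C | ~A)   [simplify]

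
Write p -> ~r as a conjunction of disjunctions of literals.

p -> ~r
≡ ~p | ~r   (eliminate ->)

~p | ~r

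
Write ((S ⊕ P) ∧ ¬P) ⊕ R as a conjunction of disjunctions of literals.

(S ∨ P ∨ R) ∧ (¬P ∨ R) ∧ (¬S ∨ P ∨ ¬R)

((S ⊕ P) ∧ ¬P) ⊕ R
= (((S ⊕ P) ∧ ¬P) ∨ R) ∧ ¬((S ⊕ P) ∧ ¬P ∧ R)   [expand ⊕]
= (((S ∨ P) ∧ ¬(S ∧ P) ∧ ¬P) ∨ R) ∧ ¬((S ⊕ P) ∧ ¬P ∧ R)   [expand ⊕]
= (((S ∨ P) ∧ ¬(S ∧ P) ∧ ¬P) ∨ R) ∧ ¬((S ∨ P) ∧ ¬(S ∧ P) ∧ ¬P ∧ R)   [expand ⊕]
= (((S ∨ P) ∧ (¬S ∨ ¬P) ∧ ¬P) ∨ R) ∧ ¬((S ∨ P) ∧ ¬(S ∧ P) ∧ ¬P ∧ R)   [De Morgan]
= (((S ∨ P) ∧ (¬S ∨ ¬P) ∧ ¬P) ∨ R) ∧ (¬(S ∨ P) ∨ ¬¬(S ∧ P) ∨ ¬¬P ∨ ¬R)   [De Morgan]
= (((S ∨ P) ∧ (¬S ∨ ¬P) ∧ ¬P) ∨ R) ∧ ((¬S ∧ ¬P) ∨ ¬¬(S ∧ P) ∨ ¬¬P ∨ ¬R)   [De Morgan]
= (((S ∨ P) ∧ (¬S ∨ ¬P) ∧ ¬P) ∨ R) ∧ ((¬S ∧ ¬P) ∨ (S ∧ P) ∨ ¬¬P ∨ ¬R)   [double negation]
= (((S ∨ P) ∧ (¬S ∨ ¬P) ∧ ¬P) ∨ R) ∧ ((¬S ∧ ¬P) ∨ (S ∧ P) ∨ P ∨ ¬R)   [double negation]
= (S ∨ P ∨ R) ∧ (¬S ∨ ¬P ∨ R) ∧ (¬P ∨ R) ∧ (¬S ∨ S ∨ P ∨ ¬R) ∧ (¬S ∨ P ∨ P ∨ ¬R) ∧ (¬P ∨ S ∨ P ∨ ¬R) ∧ (¬P ∨ P ∨ P ∨ ¬R)   [distribute ∨ over ∧]
= (S ∨ P ∨ R) ∧ (¬P ∨ R) ∧ (¬S ∨ P ∨ ¬R)   [simplify]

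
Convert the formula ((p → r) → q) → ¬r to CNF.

¬q ∨ ¬r

((p → r) → q) → ¬r
≡ ¬((p → r) → q) ∨ ¬r   [eliminate →]
≡ ¬(¬(p → r) ∨ q) ∨ ¬r   [eliminate →]
≡ ¬(¬(¬p ∨ r) ∨ q) ∨ ¬r   [eliminate →]
≡ (¬¬(¬p ∨ r) ∧ ¬q) ∨ ¬r   [De Morgan]
≡ ((¬p ∨ r) ∧ ¬q) ∨ ¬r   [double negation]
≡ (¬p ∨ r ∨ ¬r) ∧ (¬q ∨ ¬r)   [distribute ∨ over ∧]
≡ ¬q ∨ ¬r   [simplify]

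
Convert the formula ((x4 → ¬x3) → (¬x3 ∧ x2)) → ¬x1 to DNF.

((x4 → ¬x3) → (¬x3 ∧ x2)) → ¬x1
= ¬((x4 → ¬x3) → (¬x3 ∧ x2)) ∨ ¬x1   — eliminate →
= ¬(¬(x4 → ¬x3) ∨ (¬x3 ∧ x2)) ∨ ¬x1   — eliminate →
= ¬(¬(¬x4 ∨ ¬x3) ∨ (¬x3 ∧ x2)) ∨ ¬x1   — eliminate →
= (¬¬(¬x4 ∨ ¬x3) ∧ ¬(¬x3 ∧ x2)) ∨ ¬x1   — De Morgan
= ((¬x4 ∨ ¬x3) ∧ ¬(¬x3 ∧ x2)) ∨ ¬x1   — double negation
= ((¬x4 ∨ ¬x3) ∧ (¬¬x3 ∨ ¬x2)) ∨ ¬x1   — De Morgan
= ((¬x4 ∨ ¬x3) ∧ (x3 ∨ ¬x2)) ∨ ¬x1   — double negation
= (¬x4 ∧ x3) ∨ (¬x4 ∧ ¬x2) ∨ (¬x3 ∧ x3) ∨ (¬x3 ∧ ¬x2) ∨ ¬x1   — distribute ∧ over ∨
= (¬x4 ∧ x3) ∨ (¬x4 ∧ ¬x2) ∨ (¬x3 ∧ ¬x2) ∨ ¬x1   — simplify

(¬x4 ∧ x3) ∨ (¬x4 ∧ ¬x2) ∨ (¬x3 ∧ ¬x2) ∨ ¬x1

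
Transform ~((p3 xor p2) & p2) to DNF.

~((p3 xor p2) & p2)
≡ ~(((p3 & ~p2) | (~p3 & p2)) & p2)   [expand xor]
≡ ~((p3 & ~p2) | (~p3 & p2)) | ~p2   [De Morgan]
≡ (~(p3 & ~p2) & ~(~p3 & p2)) | ~p2   [De Morgan]
≡ ((~p3 | ~~p2) & ~(~p3 & p2)) | ~p2   [De Morgan]
≡ ((~p3 | p2) & ~(~p3 & p2)) | ~p2   [double negation]
≡ ((~p3 | p2) & (~~p3 | ~p2)) | ~p2   [De Morgan]
≡ ((~p3 | p2) & (p3 | ~p2)) | ~p2   [double negation]
≡ (~p3 & p3) | (~p3 & ~p2) | (p2 & p3) | (p2 & ~p2) | ~p2   [distribute & over |]
≡ (p2 & p3) | ~p2   [simplify]

(p2 & p3) | ~p2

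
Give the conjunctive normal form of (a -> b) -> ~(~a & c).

(a -> b) -> ~(~a & c)
= ~(a -> b) | ~(~a & c)   — eliminate ->
= ~(~a | b) | ~(~a & c)   — eliminate ->
= (~~a & ~b) | ~(~a & c)   — De Morgan
= (a & ~b) | ~(~a & c)   — double negation
= (a & ~b) | ~~a | ~c   — De Morgan
= (a & ~b) | a | ~c   — double negation
= (a | a | ~c) & (~b | a | ~c)   — distribute | over &
= a | ~c   — simplify

a | ~c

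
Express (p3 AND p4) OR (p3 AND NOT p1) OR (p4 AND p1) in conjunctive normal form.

(p3 AND p4) OR (p3 AND NOT p1) OR (p4 AND p1)
= (p3 OR p3 OR p4) AND (p3 OR p3 OR p1) AND (p3 OR NOT p1 OR p4) AND (p3 OR NOT p1 OR p1) AND (p4 OR p3 OR p4) AND (p4 OR p3 OR p1) AND (p4 OR NOT p1 OR p4) AND (p4 OR NOT p1 OR p1)   [distribute OR over AND]
= (p3 OR p4) AND (p3 OR p1) AND (p4 OR NOT p1)   [simplify]

(p3 OR p4) AND (p3 OR p1) AND (p4 OR NOT p1)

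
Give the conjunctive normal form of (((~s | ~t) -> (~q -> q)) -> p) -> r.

(s | q | r) & (t | q | r) & (~p | r)

(((~s | ~t) -> (~q -> q)) -> p) -> r
= ~(((~s | ~t) -> (~q -> q)) -> p) | r   [eliminate ->]
= ~(~((~s | ~t) -> (~q -> q)) | p) | r   [eliminate ->]
= ~(~(~(~s | ~t) | (~q -> q)) | p) | r   [eliminate ->]
= ~(~(~(~s | ~t) | ~~q | q) | p) | r   [eliminate ->]
= (~~(~(~s | ~t) | ~~q | q) & ~p) | r   [De Morgan]
= ((~(~s | ~t) | ~~q | q) & ~p) | r   [double negation]
= (((~~s & ~~t) | ~~q | q) & ~p) | r   [De Morgan]
= (((s & ~~t) | ~~q | q) & ~p) | r   [double negation]
= (((s & t) | ~~q | q) & ~p) | r   [double negation]
= (((s & t) | q | q) & ~p) | r   [double negation]
= (s | q | q | r) & (t | q | q | r) & (~p | r)   [distribute | over &]
= (s | q | r) & (t | q | r) & (~p | r)   [simplify]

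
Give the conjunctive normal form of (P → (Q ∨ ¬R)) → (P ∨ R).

(P → (Q ∨ ¬R)) → (P ∨ R)
≡ ¬(P → (Q ∨ ¬R)) ∨ P ∨ R   [eliminate →]
≡ ¬(¬P ∨ Q ∨ ¬R) ∨ P ∨ R   [eliminate →]
≡ (¬¬P ∧ ¬Q ∧ ¬¬R) ∨ P ∨ R   [De Morgan]
≡ (P ∧ ¬Q ∧ ¬¬R) ∨ P ∨ R   [double negation]
≡ (P ∧ ¬Q ∧ R) ∨ P ∨ R   [double negation]
≡ (P ∨ P ∨ R) ∧ (¬Q ∨ P ∨ R) ∧ (R ∨ P ∨ R)   [distribute ∨ over ∧]
≡ P ∨ R   [simplify]

P ∨ R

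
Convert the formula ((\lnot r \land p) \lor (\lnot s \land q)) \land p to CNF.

((\lnot r \land p) \lor (\lnot s \land q)) \land p
≡ (\lnot r \lor \lnot s) \land (\lnot r \lor q) \land (p \lor \lnot s) \land (p \lor q) \land p   [distribute \lor over \land]
≡ (\lnot r \lor \lnot s) \land (\lnot r \lor q) \land p   [simplify]

(\lnot r \lor \lnot s) \land (\lnot r \lor q) \land p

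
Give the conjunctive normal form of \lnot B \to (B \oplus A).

\lnot B \to (B \oplus A)
⇔ \lnot \lnot B \lor (B \oplus A)   [eliminate \to]
⇔ \lnot \lnot B \lor ((B \lor A) \land \lnot (B \land A))   [expand \oplus]
⇔ B \lor ((B \lor A) \land \lnot (B \land A))   [double negation]
⇔ B \lor ((B \lor A) \land (\lnot B \lor \lnot A))   [De Morgan]
⇔ (B \lor B \lor A) \land (B \lor \lnot B \lor \lnot A)   [distribute \lor over \land]
⇔ B \lor A   [simplify]

B \lor A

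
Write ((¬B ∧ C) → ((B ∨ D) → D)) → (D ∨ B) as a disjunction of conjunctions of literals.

D ∨ B

((¬B ∧ C) → ((B ∨ D) → D)) → (D ∨ B)
≡ ¬((¬B ∧ C) → ((B ∨ D) → D)) ∨ D ∨ B   [eliminate →]
≡ ¬(¬(¬B ∧ C) ∨ ((B ∨ D) → D)) ∨ D ∨ B   [eliminate →]
≡ ¬(¬(¬B ∧ C) ∨ ¬(B ∨ D) ∨ D) ∨ D ∨ B   [eliminate →]
≡ (¬¬(¬B ∧ C) ∧ ¬¬(B ∨ D) ∧ ¬D) ∨ D ∨ B   [De Morgan]
≡ (¬B ∧ C ∧ ¬¬(B ∨ D) ∧ ¬D) ∨ D ∨ B   [double negation]
≡ (¬B ∧ C ∧ (B ∨ D) ∧ ¬D) ∨ D ∨ B   [double negation]
≡ (¬B ∧ C ∧ B ∧ ¬D) ∨ (¬B ∧ C ∧ D ∧ ¬D) ∨ D ∨ B   [distribute ∧ over ∨]
≡ D ∨ B   [simplify]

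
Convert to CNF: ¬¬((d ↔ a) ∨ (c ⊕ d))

¬¬((d ↔ a) ∨ (c ⊕ d))
≡ ¬¬(((d → a) ∧ (a → d)) ∨ (c ⊕ d))   — eliminate ↔
≡ ¬¬(((¬d ∨ a) ∧ (a → d)) ∨ (c ⊕ d))   — eliminate →
≡ ¬¬(((¬d ∨ a) ∧ (¬a ∨ d)) ∨ (c ⊕ d))   — eliminate →
≡ ¬¬(((¬d ∨ a) ∧ (¬a ∨ d)) ∨ ((c ∨ d) ∧ ¬(c ∧ d)))   — expand ⊕
≡ ((¬d ∨ a) ∧ (¬a ∨ d)) ∨ ((c ∨ d) ∧ ¬(c ∧ d))   — double negation
≡ ((¬d ∨ a) ∧ (¬a ∨ d)) ∨ ((c ∨ d) ∧ (¬c ∨ ¬d))   — De Morgan
≡ (¬d ∨ a ∨ c ∨ d) ∧ (¬d ∨ a ∨ ¬c ∨ ¬d) ∧ (¬a ∨ d ∨ c ∨ d) ∧ (¬a ∨ d ∨ ¬c ∨ ¬d)   — distribute ∨ over ∧
≡ (¬d ∨ a ∨ ¬c) ∧ (¬a ∨ d ∨ c)   — simplify

(¬d ∨ a ∨ ¬c) ∧ (¬a ∨ d ∨ c)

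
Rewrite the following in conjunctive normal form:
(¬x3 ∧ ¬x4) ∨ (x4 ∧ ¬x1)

(¬x3 ∨ x4) ∧ (¬x3 ∨ ¬x1) ∧ (¬x4 ∨ ¬x1)

(¬x3 ∧ ¬x4) ∨ (x4 ∧ ¬x1)
⇔ (¬x3 ∨ x4) ∧ (¬x3 ∨ ¬x1) ∧ (¬x4 ∨ x4) ∧ (¬x4 ∨ ¬x1)   — distribute ∨ over ∧
⇔ (¬x3 ∨ x4) ∧ (¬x3 ∨ ¬x1) ∧ (¬x4 ∨ ¬x1)   — simplify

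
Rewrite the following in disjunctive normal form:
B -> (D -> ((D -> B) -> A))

B -> (D -> ((D -> B) -> A))
≡ ~B | (D -> ((D -> B) -> A))   (eliminate ->)
≡ ~B | ~D | ((D -> B) -> A)   (eliminate ->)
≡ ~B | ~D | ~(D -> B) | A   (eliminate ->)
≡ ~B | ~D | ~(~D | B) | A   (eliminate ->)
≡ ~B | ~D | (~~D & ~B) | A   (De Morgan)
≡ ~B | ~D | (D & ~B) | A   (double negation)
≡ ~B | ~D | A   (simplify)

~B | ~D | A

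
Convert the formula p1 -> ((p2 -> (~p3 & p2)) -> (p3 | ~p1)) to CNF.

p1 -> ((p2 -> (~p3 & p2)) -> (p3 | ~p1))
= ~p1 | ((p2 -> (~p3 & p2)) -> (p3 | ~p1))   (eliminate ->)
= ~p1 | ~(p2 -> (~p3 & p2)) | p3 | ~p1   (eliminate ->)
= ~p1 | ~(~p2 | (~p3 & p2)) | p3 | ~p1   (eliminate ->)
= ~p1 | (~~p2 & ~(~p3 & p2)) | p3 | ~p1   (De Morgan)
= ~p1 | (p2 & ~(~p3 & p2)) | p3 | ~p1   (double negation)
= ~p1 | (p2 & (~~p3 | ~p2)) | p3 | ~p1   (De Morgan)
= ~p1 | (p2 & (p3 | ~p2)) | p3 | ~p1   (double negation)
= (~p1 | p2 | p3 | ~p1) & (~p1 | p3 | ~p2 | p3 | ~p1)   (distribute | over &)
= (~p1 | p2 | p3) & (~p1 | p3 | ~p2)   (simplify)

(~p1 | p2 | p3) & (~p1 | p3 | ~p2)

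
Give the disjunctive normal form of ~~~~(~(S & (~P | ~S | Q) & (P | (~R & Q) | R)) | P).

~S | (~P & ~Q & ~R) | P

~~~~(~(S & (~P | ~S | Q) & (P | (~R & Q) | R)) | P)
≡ ~~(~(S & (~P | ~S | Q) & (P | (~R & Q) | R)) | P)   [double negation]
≡ ~(S & (~P | ~S | Q) & (P | (~R & Q) | R)) | P   [double negation]
≡ ~S | ~(~P | ~S | Q) | ~(P | (~R & Q) | R) | P   [De Morgan]
≡ ~S | (~~P & ~~S & ~Q) | ~(P | (~R & Q) | R) | P   [De Morgan]
≡ ~S | (P & ~~S & ~Q) | ~(P | (~R & Q) | R) | P   [double negation]
≡ ~S | (P & S & ~Q) | ~(P | (~R & Q) | R) | P   [double negation]
≡ ~S | (P & S & ~Q) | (~P & ~(~R & Q) & ~R) | P   [De Morgan]
≡ ~S | (P & S & ~Q) | (~P & (~~R | ~Q) & ~R) | P   [De Morgan]
≡ ~S | (P & S & ~Q) | (~P & (R | ~Q) & ~R) | P   [double negation]
≡ ~S | (P & S & ~Q) | (~P & R & ~R) | (~P & ~Q & ~R) | P   [distribute & over |]
≡ ~S | (~P & ~Q & ~R) | P   [simplify]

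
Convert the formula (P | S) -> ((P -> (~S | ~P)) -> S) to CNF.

(P | S) -> ((P -> (~S | ~P)) -> S)
= ~(P | S) | ((P -> (~S | ~P)) -> S)   (eliminate ->)
= ~(P | S) | ~(P -> (~S | ~P)) | S   (eliminate ->)
= ~(P | S) | ~(~P | ~S | ~P) | S   (eliminate ->)
= (~P & ~S) | ~(~P | ~S | ~P) | S   (De Morgan)
= (~P & ~S) | (~~P & ~~S & ~~P) | S   (De Morgan)
= (~P & ~S) | (P & ~~S & ~~P) | S   (double negation)
= (~P & ~S) | (P & S & ~~P) | S   (double negation)
= (~P & ~S) | (P & S & P) | S   (double negation)
= (~P | P | S) & (~P | S | S) & (~P | P | S) & (~S | P | S) & (~S | S | S) & (~S | P | S)   (distribute | over &)
= ~P | S   (simplify)

~P | S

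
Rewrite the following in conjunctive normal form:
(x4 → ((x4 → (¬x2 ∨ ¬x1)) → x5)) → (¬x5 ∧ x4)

x4 ∧ ¬x5

(x4 → ((x4 → (¬x2 ∨ ¬x1)) → x5)) → (¬x5 ∧ x4)
⇔ ¬(x4 → ((x4 → (¬x2 ∨ ¬x1)) → x5)) ∨ (¬x5 ∧ x4)   — eliminate →
⇔ ¬(¬x4 ∨ ((x4 → (¬x2 ∨ ¬x1)) → x5)) ∨ (¬x5 ∧ x4)   — eliminate →
⇔ ¬(¬x4 ∨ ¬(x4 → (¬x2 ∨ ¬x1)) ∨ x5) ∨ (¬x5 ∧ x4)   — eliminate →
⇔ ¬(¬x4 ∨ ¬(¬x4 ∨ ¬x2 ∨ ¬x1) ∨ x5) ∨ (¬x5 ∧ x4)   — eliminate →
⇔ (¬¬x4 ∧ ¬¬(¬x4 ∨ ¬x2 ∨ ¬x1) ∧ ¬x5) ∨ (¬x5 ∧ x4)   — De Morgan
⇔ (x4 ∧ ¬¬(¬x4 ∨ ¬x2 ∨ ¬x1) ∧ ¬x5) ∨ (¬x5 ∧ x4)   — double negation
⇔ (x4 ∧ (¬x4 ∨ ¬x2 ∨ ¬x1) ∧ ¬x5) ∨ (¬x5 ∧ x4)   — double negation
⇔ (x4 ∨ ¬x5) ∧ (x4 ∨ x4) ∧ (¬x4 ∨ ¬x2 ∨ ¬x1 ∨ ¬x5) ∧ (¬x4 ∨ ¬x2 ∨ ¬x1 ∨ x4) ∧ (¬x5 ∨ ¬x5) ∧ (¬x5 ∨ x4)   — distribute ∨ over ∧
⇔ x4 ∧ ¬x5   — simplify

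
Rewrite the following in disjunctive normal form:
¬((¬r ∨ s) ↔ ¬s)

¬((¬r ∨ s) ↔ ¬s)
≡ ¬(((¬r ∨ s) → ¬s) ∧ (¬s → (¬r ∨ s)))
≡ ¬((¬(¬r ∨ s) ∨ ¬s) ∧ (¬s → (¬r ∨ s)))
≡ ¬((¬(¬r ∨ s) ∨ ¬s) ∧ (¬¬s ∨ ¬r ∨ s))
≡ ¬(¬(¬r ∨ s) ∨ ¬s) ∨ ¬(¬¬s ∨ ¬r ∨ s)
≡ (¬¬(¬r ∨ s) ∧ ¬¬s) ∨ ¬(¬¬s ∨ ¬r ∨ s)
≡ ((¬r ∨ s) ∧ ¬¬s) ∨ ¬(¬¬s ∨ ¬r ∨ s)
≡ ((¬r ∨ s) ∧ s) ∨ ¬(¬¬s ∨ ¬r ∨ s)
≡ ((¬r ∨ s) ∧ s) ∨ (¬¬¬s ∧ ¬¬r ∧ ¬s)
≡ ((¬r ∨ s) ∧ s) ∨ (¬s ∧ ¬¬r ∧ ¬s)
≡ ((¬r ∨ s) ∧ s) ∨ (¬s ∧ r ∧ ¬s)
≡ (¬r ∧ s) ∨ (s ∧ s) ∨ (¬s ∧ r ∧ ¬s)
≡ s ∨ (¬s ∧ r)

s ∨ (¬s ∧ r)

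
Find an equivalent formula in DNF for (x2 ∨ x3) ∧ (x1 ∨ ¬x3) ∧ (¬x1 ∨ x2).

(x2 ∨ x3) ∧ (x1 ∨ ¬x3) ∧ (¬x1 ∨ x2)
⇔ (x2 ∧ x1 ∧ ¬x1) ∨ (x2 ∧ x1 ∧ x2) ∨ (x2 ∧ ¬x3 ∧ ¬x1) ∨ (x2 ∧ ¬x3 ∧ x2) ∨ (x3 ∧ x1 ∧ ¬x1) ∨ (x3 ∧ x1 ∧ x2) ∨ (x3 ∧ ¬x3 ∧ ¬x1) ∨ (x3 ∧ ¬x3 ∧ x2)   [distribute ∧ over ∨]
⇔ (x2 ∧ x1) ∨ (x2 ∧ ¬x3)   [simplify]

(x2 ∧ x1) ∨ (x2 ∧ ¬x3)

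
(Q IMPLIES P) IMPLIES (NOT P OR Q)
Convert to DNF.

(Q IMPLIES P) IMPLIES (NOT P OR Q)
= NOT (Q IMPLIES P) OR NOT P OR Q
= NOT (NOT Q OR P) OR NOT P OR Q
= (NOT NOT Q AND NOT P) OR NOT P OR Q
= (Q AND NOT P) OR NOT P OR Q
= NOT P OR Q

NOT P OR Q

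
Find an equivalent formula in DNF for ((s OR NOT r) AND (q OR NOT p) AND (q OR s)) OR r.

((s OR NOT r) AND (q OR NOT p) AND (q OR s)) OR r
≡ (s AND q AND q) OR (s AND q AND s) OR (s AND NOT p AND q) OR (s AND NOT p AND s) OR (NOT r AND q AND q) OR (NOT r AND q AND s) OR (NOT r AND NOT p AND q) OR (NOT r AND NOT p AND s) OR r   (distribute AND over OR)
≡ (s AND q) OR (s AND NOT p) OR (NOT r AND q) OR r   (simplify)

(s AND q) OR (s AND NOT p) OR (NOT r AND q) OR r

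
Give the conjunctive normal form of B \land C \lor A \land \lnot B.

(B \lor A) \land (C \lor A) \land (C \lor \lnot B)

B \land C \lor A \land \lnot B
= (B \lor A) \land (B \lor \lnot B) \land (C \lor A) \land (C \lor \lnot B)   — distribute \lor over \land
= (B \lor A) \land (C \lor A) \land (C \lor \lnot B)   — simplify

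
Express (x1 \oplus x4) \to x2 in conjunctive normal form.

(x1 \oplus x4) \to x2
⇔ \lnot (x1 \oplus x4) \lor x2   [eliminate \to]
⇔ \lnot ((x1 \lor x4) \land \lnot (x1 \land x4)) \lor x2   [expand \oplus]
⇔ \lnot (x1 \lor x4) \lor \lnot \lnot (x1 \land x4) \lor x2   [De Morgan]
⇔ (\lnot x1 \land \lnot x4) \lor \lnot \lnot (x1 \land x4) \lor x2   [De Morgan]
⇔ (\lnot x1 \land \lnot x4) \lor (x1 \land x4) \lor x2   [double negation]
⇔ (\lnot x1 \lor x1 \lor x2) \land (\lnot x1 \lor x4 \lor x2) \land (\lnot x4 \lor x1 \lor x2) \land (\lnot x4 \lor x4 \lor x2)   [distribute \lor over \land]
⇔ (\lnot x1 \lor x4 \lor x2) \land (\lnot x4 \lor x1 \lor x2)   [simplify]

(\lnot x1 \lor x4 \lor x2) \land (\lnot x4 \lor x1 \lor x2)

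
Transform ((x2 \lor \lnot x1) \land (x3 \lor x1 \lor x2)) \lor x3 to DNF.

((x2 \lor \lnot x1) \land (x3 \lor x1 \lor x2)) \lor x3
⇔ (x2 \land x3) \lor (x2 \land x1) \lor (x2 \land x2) \lor (\lnot x1 \land x3) \lor (\lnot x1 \land x1) \lor (\lnot x1 \land x2) \lor x3   [distribute \land over \lor]
⇔ x2 \lor x3   [simplify]

x2 \lor x3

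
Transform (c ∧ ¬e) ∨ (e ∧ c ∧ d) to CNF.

(c ∧ ¬e) ∨ (e ∧ c ∧ d)
≡ (c ∨ e) ∧ (c ∨ c) ∧ (c ∨ d) ∧ (¬e ∨ e) ∧ (¬e ∨ c) ∧ (¬e ∨ d)
≡ c ∧ (¬e ∨ d)

c ∧ (¬e ∨ d)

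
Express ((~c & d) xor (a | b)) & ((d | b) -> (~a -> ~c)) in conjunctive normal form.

(~c | a | b) & (d | a | b) & (c | ~d | ~a) & (c | ~d | ~b) & (~d | a | ~c) & (~b | a | ~c)

((~c & d) xor (a | b)) & ((d | b) -> (~a -> ~c))
⇔ ((~c & d) | a | b) & ~(~c & d & (a | b)) & ((d | b) -> (~a -> ~c))   — expand xor
⇔ ((~c & d) | a | b) & ~(~c & d & (a | b)) & (~(d | b) | (~a -> ~c))   — eliminate ->
⇔ ((~c & d) | a | b) & ~(~c & d & (a | b)) & (~(d | b) | ~~a | ~c)   — eliminate ->
⇔ ((~c & d) | a | b) & (~~c | ~d | ~(a | b)) & (~(d | b) | ~~a | ~c)   — De Morgan
⇔ ((~c & d) | a | b) & (c | ~d | ~(a | b)) & (~(d | b) | ~~a | ~c)   — double negation
⇔ ((~c & d) | a | b) & (c | ~d | (~a & ~b)) & (~(d | b) | ~~a | ~c)   — De Morgan
⇔ ((~c & d) | a | b) & (c | ~d | (~a & ~b)) & ((~d & ~b) | ~~a | ~c)   — De Morgan
⇔ ((~c & d) | a | b) & (c | ~d | (~a & ~b)) & ((~d & ~b) | a | ~c)   — double negation
⇔ (~c | a | b) & (d | a | b) & (c | ~d | ~a) & (c | ~d | ~b) & (~d | a | ~c) & (~b | a | ~c)   — distribute | over &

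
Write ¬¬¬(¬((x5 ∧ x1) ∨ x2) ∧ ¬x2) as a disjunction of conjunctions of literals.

¬¬¬(¬((x5 ∧ x1) ∨ x2) ∧ ¬x2)
≡ ¬(¬((x5 ∧ x1) ∨ x2) ∧ ¬x2)
≡ ¬¬((x5 ∧ x1) ∨ x2) ∨ ¬¬x2
≡ (x5 ∧ x1) ∨ x2 ∨ ¬¬x2
≡ (x5 ∧ x1) ∨ x2 ∨ x2
≡ (x5 ∧ x1) ∨ x2

(x5 ∧ x1) ∨ x2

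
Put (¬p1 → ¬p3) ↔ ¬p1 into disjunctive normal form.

¬p1 ∧ ¬p3

(¬p1 → ¬p3) ↔ ¬p1
≡ ((¬p1 → ¬p3) → ¬p1) ∧ (¬p1 → (¬p1 → ¬p3))   [eliminate ↔]
≡ (¬(¬p1 → ¬p3) ∨ ¬p1) ∧ (¬p1 → (¬p1 → ¬p3))   [eliminate →]
≡ (¬(¬¬p1 ∨ ¬p3) ∨ ¬p1) ∧ (¬p1 → (¬p1 → ¬p3))   [eliminate →]
≡ (¬(¬¬p1 ∨ ¬p3) ∨ ¬p1) ∧ (¬¬p1 ∨ (¬p1 → ¬p3))   [eliminate →]
≡ (¬(¬¬p1 ∨ ¬p3) ∨ ¬p1) ∧ (¬¬p1 ∨ ¬¬p1 ∨ ¬p3)   [eliminate →]
≡ ((¬¬¬p1 ∧ ¬¬p3) ∨ ¬p1) ∧ (¬¬p1 ∨ ¬¬p1 ∨ ¬p3)   [De Morgan]
≡ ((¬p1 ∧ ¬¬p3) ∨ ¬p1) ∧ (¬¬p1 ∨ ¬¬p1 ∨ ¬p3)   [double negation]
≡ ((¬p1 ∧ p3) ∨ ¬p1) ∧ (¬¬p1 ∨ ¬¬p1 ∨ ¬p3)   [double negation]
≡ ((¬p1 ∧ p3) ∨ ¬p1) ∧ (p1 ∨ ¬¬p1 ∨ ¬p3)   [double negation]
≡ ((¬p1 ∧ p3) ∨ ¬p1) ∧ (p1 ∨ p1 ∨ ¬p3)   [double negation]
≡ (¬p1 ∧ p3 ∧ p1) ∨ (¬p1 ∧ p3 ∧ p1) ∨ (¬p1 ∧ p3 ∧ ¬p3) ∨ (¬p1 ∧ p1) ∨ (¬p1 ∧ p1) ∨ (¬p1 ∧ ¬p3)   [distribute ∧ over ∨]
≡ ¬p1 ∧ ¬p3   [simplify]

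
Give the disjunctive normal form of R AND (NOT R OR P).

R AND (NOT R OR P)
= (R AND NOT R) OR (R AND P)   [distribute AND over OR]
= R AND P   [simplify]

R AND P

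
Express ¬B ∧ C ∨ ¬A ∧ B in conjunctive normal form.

¬B ∧ C ∨ ¬A ∧ B
≡ (¬B ∨ ¬A) ∧ (¬B ∨ B) ∧ (C ∨ ¬A) ∧ (C ∨ B)   [distribute ∨ over ∧]
≡ (¬B ∨ ¬A) ∧ (C ∨ ¬A) ∧ (C ∨ B)   [simplify]

(¬B ∨ ¬A) ∧ (C ∨ ¬A) ∧ (C ∨ B)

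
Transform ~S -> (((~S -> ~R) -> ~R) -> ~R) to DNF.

S | ~R

~S -> (((~S -> ~R) -> ~R) -> ~R)
≡ ~~S | (((~S -> ~R) -> ~R) -> ~R)   [eliminate ->]
≡ ~~S | ~((~S -> ~R) -> ~R) | ~R   [eliminate ->]
≡ ~~S | ~(~(~S -> ~R) | ~R) | ~R   [eliminate ->]
≡ ~~S | ~(~(~~S | ~R) | ~R) | ~R   [eliminate ->]
≡ S | ~(~(~~S | ~R) | ~R) | ~R   [double negation]
≡ S | (~~(~~S | ~R) & ~~R) | ~R   [De Morgan]
≡ S | ((~~S | ~R) & ~~R) | ~R   [double negation]
≡ S | ((S | ~R) & ~~R) | ~R   [double negation]
≡ S | ((S | ~R) & R) | ~R   [double negation]
≡ S | (S & R) | (~R & R) | ~R   [distribute & over |]
≡ S | ~R   [simplify]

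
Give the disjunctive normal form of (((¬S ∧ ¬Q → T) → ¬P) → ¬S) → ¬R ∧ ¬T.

¬P ∧ S ∨ ¬R ∧ ¬T

(((¬S ∧ ¬Q → T) → ¬P) → ¬S) → ¬R ∧ ¬T
≡ ¬(((¬S ∧ ¬Q → T) → ¬P) → ¬S) ∨ ¬R ∧ ¬T   [eliminate →]
≡ ¬(¬((¬S ∧ ¬Q → T) → ¬P) ∨ ¬S) ∨ ¬R ∧ ¬T   [eliminate →]
≡ ¬(¬(¬(¬S ∧ ¬Q → T) ∨ ¬P) ∨ ¬S) ∨ ¬R ∧ ¬T   [eliminate →]
≡ ¬(¬(¬(¬(¬S ∧ ¬Q) ∨ T) ∨ ¬P) ∨ ¬S) ∨ ¬R ∧ ¬T   [eliminate →]
≡ ¬¬(¬(¬(¬S ∧ ¬Q) ∨ T) ∨ ¬P) ∧ ¬¬S ∨ ¬R ∧ ¬T   [De Morgan]
≡ (¬(¬(¬S ∧ ¬Q) ∨ T) ∨ ¬P) ∧ ¬¬S ∨ ¬R ∧ ¬T   [double negation]
≡ (¬¬(¬S ∧ ¬Q) ∧ ¬T ∨ ¬P) ∧ ¬¬S ∨ ¬R ∧ ¬T   [De Morgan]
≡ (¬S ∧ ¬Q ∧ ¬T ∨ ¬P) ∧ ¬¬S ∨ ¬R ∧ ¬T   [double negation]
≡ (¬S ∧ ¬Q ∧ ¬T ∨ ¬P) ∧ S ∨ ¬R ∧ ¬T   [double negation]
≡ ¬S ∧ ¬Q ∧ ¬T ∧ S ∨ ¬P ∧ S ∨ ¬R ∧ ¬T   [distribute ∧ over ∨]
≡ ¬P ∧ S ∨ ¬R ∧ ¬T   [simplify]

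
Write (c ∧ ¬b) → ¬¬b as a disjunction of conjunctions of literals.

¬c ∨ b

(c ∧ ¬b) → ¬¬b
⇔ ¬(c ∧ ¬b) ∨ ¬¬b   [eliminate →]
⇔ ¬c ∨ ¬¬b ∨ ¬¬b   [De Morgan]
⇔ ¬c ∨ b ∨ ¬¬b   [double negation]
⇔ ¬c ∨ b ∨ b   [double negation]
⇔ ¬c ∨ b   [simplify]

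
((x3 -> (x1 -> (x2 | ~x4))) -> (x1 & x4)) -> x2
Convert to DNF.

((x3 -> (x1 -> (x2 | ~x4))) -> (x1 & x4)) -> x2
= ~((x3 -> (x1 -> (x2 | ~x4))) -> (x1 & x4)) | x2   [eliminate ->]
= ~(~(x3 -> (x1 -> (x2 | ~x4))) | (x1 & x4)) | x2   [eliminate ->]
= ~(~(~x3 | (x1 -> (x2 | ~x4))) | (x1 & x4)) | x2   [eliminate ->]
= ~(~(~x3 | ~x1 | x2 | ~x4) | (x1 & x4)) | x2   [eliminate ->]
= (~~(~x3 | ~x1 | x2 | ~x4) & ~(x1 & x4)) | x2   [De Morgan]
= ((~x3 | ~x1 | x2 | ~x4) & ~(x1 & x4)) | x2   [double negation]
= ((~x3 | ~x1 | x2 | ~x4) & (~x1 | ~x4)) | x2   [De Morgan]
= (~x3 & ~x1) | (~x3 & ~x4) | (~x1 & ~x1) | (~x1 & ~x4) | (x2 & ~x1) | (x2 & ~x4) | (~x4 & ~x1) | (~x4 & ~x4) | x2   [distribute & over |]
= ~x1 | ~x4 | x2   [simplify]

~x1 | ~x4 | x2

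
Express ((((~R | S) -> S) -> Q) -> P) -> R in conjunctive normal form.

(~S | Q | R) & (~P | R)

((((~R | S) -> S) -> Q) -> P) -> R
= ~((((~R | S) -> S) -> Q) -> P) | R   [eliminate ->]
= ~(~(((~R | S) -> S) -> Q) | P) | R   [eliminate ->]
= ~(~(~((~R | S) -> S) | Q) | P) | R   [eliminate ->]
= ~(~(~(~(~R | S) | S) | Q) | P) | R   [eliminate ->]
= (~~(~(~(~R | S) | S) | Q) & ~P) | R   [De Morgan]
= ((~(~(~R | S) | S) | Q) & ~P) | R   [double negation]
= (((~~(~R | S) & ~S) | Q) & ~P) | R   [De Morgan]
= ((((~R | S) & ~S) | Q) & ~P) | R   [double negation]
= (~R | S | Q | R) & (~S | Q | R) & (~P | R)   [distribute | over &]
= (~S | Q | R) & (~P | R)   [simplify]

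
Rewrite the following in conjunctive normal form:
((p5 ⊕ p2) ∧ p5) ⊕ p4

((p5 ⊕ p2) ∧ p5) ⊕ p4
≡ (((p5 ⊕ p2) ∧ p5) ∨ p4) ∧ ¬((p5 ⊕ p2) ∧ p5 ∧ p4)   [expand ⊕]
≡ (((p5 ∨ p2) ∧ ¬(p5 ∧ p2) ∧ p5) ∨ p4) ∧ ¬((p5 ⊕ p2) ∧ p5 ∧ p4)   [expand ⊕]
≡ (((p5 ∨ p2) ∧ ¬(p5 ∧ p2) ∧ p5) ∨ p4) ∧ ¬((p5 ∨ p2) ∧ ¬(p5 ∧ p2) ∧ p5 ∧ p4)   [expand ⊕]
≡ (((p5 ∨ p2) ∧ (¬p5 ∨ ¬p2) ∧ p5) ∨ p4) ∧ ¬((p5 ∨ p2) ∧ ¬(p5 ∧ p2) ∧ p5 ∧ p4)   [De Morgan]
≡ (((p5 ∨ p2) ∧ (¬p5 ∨ ¬p2) ∧ p5) ∨ p4) ∧ (¬(p5 ∨ p2) ∨ ¬¬(p5 ∧ p2) ∨ ¬p5 ∨ ¬p4)   [De Morgan]
≡ (((p5 ∨ p2) ∧ (¬p5 ∨ ¬p2) ∧ p5) ∨ p4) ∧ ((¬p5 ∧ ¬p2) ∨ ¬¬(p5 ∧ p2) ∨ ¬p5 ∨ ¬p4)   [De Morgan]
≡ (((p5 ∨ p2) ∧ (¬p5 ∨ ¬p2) ∧ p5) ∨ p4) ∧ ((¬p5 ∧ ¬p2) ∨ (p5 ∧ p2) ∨ ¬p5 ∨ ¬p4)   [double negation]
≡ (p5 ∨ p2 ∨ p4) ∧ (¬p5 ∨ ¬p2 ∨ p4) ∧ (p5 ∨ p4) ∧ (¬p5 ∨ p5 ∨ ¬p5 ∨ ¬p4) ∧ (¬p5 ∨ p2 ∨ ¬p5 ∨ ¬p4) ∧ (¬p2 ∨ p5 ∨ ¬p5 ∨ ¬p4) ∧ (¬p2 ∨ p2 ∨ ¬p5 ∨ ¬p4)   [distribute ∨ over ∧]
≡ (¬p5 ∨ ¬p2 ∨ p4) ∧ (p5 ∨ p4) ∧ (¬p5 ∨ p2 ∨ ¬p4)   [simplify]

(¬p5 ∨ ¬p2 ∨ p4) ∧ (p5 ∨ p4) ∧ (¬p5 ∨ p2 ∨ ¬p4)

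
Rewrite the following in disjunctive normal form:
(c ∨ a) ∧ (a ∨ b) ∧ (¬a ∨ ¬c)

(c ∨ a) ∧ (a ∨ b) ∧ (¬a ∨ ¬c)
≡ (c ∧ a ∧ ¬a) ∨ (c ∧ a ∧ ¬c) ∨ (c ∧ b ∧ ¬a) ∨ (c ∧ b ∧ ¬c) ∨ (a ∧ a ∧ ¬a) ∨ (a ∧ a ∧ ¬c) ∨ (a ∧ b ∧ ¬a) ∨ (a ∧ b ∧ ¬c)   (distribute ∧ over ∨)
≡ (c ∧ b ∧ ¬a) ∨ (a ∧ ¬c)   (simplify)

(c ∧ b ∧ ¬a) ∨ (a ∧ ¬c)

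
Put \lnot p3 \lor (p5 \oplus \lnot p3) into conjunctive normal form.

\lnot p3 \lor (p5 \oplus \lnot p3)
≡ \lnot p3 \lor ((p5 \lor \lnot p3) \land \lnot (p5 \land \lnot p3))
≡ \lnot p3 \lor ((p5 \lor \lnot p3) \land (\lnot p5 \lor \lnot \lnot p3))
≡ \lnot p3 \lor ((p5 \lor \lnot p3) \land (\lnot p5 \lor p3))
≡ (\lnot p3 \lor p5 \lor \lnot p3) \land (\lnot p3 \lor \lnot p5 \lor p3)
≡ \lnot p3 \lor p5

\lnot p3 \lor p5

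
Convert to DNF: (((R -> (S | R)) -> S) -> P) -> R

(((R -> (S | R)) -> S) -> P) -> R
≡ ~(((R -> (S | R)) -> S) -> P) | R   [eliminate ->]
≡ ~(~((R -> (S | R)) -> S) | P) | R   [eliminate ->]
≡ ~(~(~(R -> (S | R)) | S) | P) | R   [eliminate ->]
≡ ~(~(~(~R | S | R) | S) | P) | R   [eliminate ->]
≡ (~~(~(~R | S | R) | S) & ~P) | R   [De Morgan]
≡ ((~(~R | S | R) | S) & ~P) | R   [double negation]
≡ (((~~R & ~S & ~R) | S) & ~P) | R   [De Morgan]
≡ (((R & ~S & ~R) | S) & ~P) | R   [double negation]
≡ (R & ~S & ~R & ~P) | (S & ~P) | R   [distribute & over |]
≡ (S & ~P) | R   [simplify]

(S & ~P) | R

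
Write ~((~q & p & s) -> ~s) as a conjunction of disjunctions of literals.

~((~q & p & s) -> ~s)
= ~(~(~q & p & s) | ~s)   [eliminate ->]
= ~~(~q & p & s) & ~~s   [De Morgan]
= ~q & p & s & ~~s   [double negation]
= ~q & p & s & s   [double negation]
= ~q & p & s   [simplify]

~q & p & s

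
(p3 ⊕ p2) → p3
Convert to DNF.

(p3 ⊕ p2) → p3
= ¬(p3 ⊕ p2) ∨ p3   [eliminate →]
= ¬((p3 ∧ ¬p2) ∨ (¬p3 ∧ p2)) ∨ p3   [expand ⊕]
= (¬(p3 ∧ ¬p2) ∧ ¬(¬p3 ∧ p2)) ∨ p3   [De Morgan]
= ((¬p3 ∨ ¬¬p2) ∧ ¬(¬p3 ∧ p2)) ∨ p3   [De Morgan]
= ((¬p3 ∨ p2) ∧ ¬(¬p3 ∧ p2)) ∨ p3   [double negation]
= ((¬p3 ∨ p2) ∧ (¬¬p3 ∨ ¬p2)) ∨ p3   [De Morgan]
= ((¬p3 ∨ p2) ∧ (p3 ∨ ¬p2)) ∨ p3   [double negation]
= (¬p3 ∧ p3) ∨ (¬p3 ∧ ¬p2) ∨ (p2 ∧ p3) ∨ (p2 ∧ ¬p2) ∨ p3   [distribute ∧ over ∨]
= (¬p3 ∧ ¬p2) ∨ p3   [simplify]

(¬p3 ∧ ¬p2) ∨ p3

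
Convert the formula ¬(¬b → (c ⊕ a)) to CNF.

¬(¬b → (c ⊕ a))
⇔ ¬(¬¬b ∨ (c ⊕ a))   [eliminate →]
⇔ ¬(¬¬b ∨ ((c ∨ a) ∧ ¬(c ∧ a)))   [expand ⊕]
⇔ ¬¬¬b ∧ ¬((c ∨ a) ∧ ¬(c ∧ a))   [De Morgan]
⇔ ¬b ∧ ¬((c ∨ a) ∧ ¬(c ∧ a))   [double negation]
⇔ ¬b ∧ (¬(c ∨ a) ∨ ¬¬(c ∧ a))   [De Morgan]
⇔ ¬b ∧ ((¬c ∧ ¬a) ∨ ¬¬(c ∧ a))   [De Morgan]
⇔ ¬b ∧ ((¬c ∧ ¬a) ∨ (c ∧ a))   [double negation]
⇔ ¬b ∧ (¬c ∨ c) ∧ (¬c ∨ a) ∧ (¬a ∨ c) ∧ (¬a ∨ a)   [distribute ∨ over ∧]
⇔ ¬b ∧ (¬c ∨ a) ∧ (¬a ∨ c)   [simplify]

¬b ∧ (¬c ∨ a) ∧ (¬a ∨ c)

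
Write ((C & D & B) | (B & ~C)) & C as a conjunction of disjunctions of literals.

((C & D & B) | (B & ~C)) & C
≡ (C | B) & (C | ~C) & (D | B) & (D | ~C) & (B | B) & (B | ~C) & C   (distribute | over &)
≡ (D | ~C) & B & C   (simplify)

(D | ~C) & B & C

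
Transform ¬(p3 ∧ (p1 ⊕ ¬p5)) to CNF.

(¬p3 ∨ ¬p1 ∨ ¬p5) ∧ (¬p3 ∨ p5 ∨ p1)

¬(p3 ∧ (p1 ⊕ ¬p5))
⇔ ¬(p3 ∧ (p1 ∨ ¬p5) ∧ ¬(p1 ∧ ¬p5))   [expand ⊕]
⇔ ¬p3 ∨ ¬(p1 ∨ ¬p5) ∨ ¬¬(p1 ∧ ¬p5)   [De Morgan]
⇔ ¬p3 ∨ (¬p1 ∧ ¬¬p5) ∨ ¬¬(p1 ∧ ¬p5)   [De Morgan]
⇔ ¬p3 ∨ (¬p1 ∧ p5) ∨ ¬¬(p1 ∧ ¬p5)   [double negation]
⇔ ¬p3 ∨ (¬p1 ∧ p5) ∨ (p1 ∧ ¬p5)   [double negation]
⇔ (¬p3 ∨ ¬p1 ∨ p1) ∧ (¬p3 ∨ ¬p1 ∨ ¬p5) ∧ (¬p3 ∨ p5 ∨ p1) ∧ (¬p3 ∨ p5 ∨ ¬p5)   [distribute ∨ over ∧]
⇔ (¬p3 ∨ ¬p1 ∨ ¬p5) ∧ (¬p3 ∨ p5 ∨ p1)   [simplify]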